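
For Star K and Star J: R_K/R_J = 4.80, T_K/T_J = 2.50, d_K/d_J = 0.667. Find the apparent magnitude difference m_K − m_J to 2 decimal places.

L_K/L_J = (4.80)²(2.50)⁴ = 900.0.
F_K/F_J = (L_K/L_J)/(d_K/d_J)² = 900.0/0.4449 = 2023.
m_K − m_J = −2.5 log₁₀(2023) = -8.26.

-8.26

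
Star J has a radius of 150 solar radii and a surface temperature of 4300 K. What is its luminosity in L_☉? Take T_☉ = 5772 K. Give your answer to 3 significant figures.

6.93×10^3 L_☉

L/L_☉ = (R/R_☉)² (T/T_☉)⁴ = (150)² × (4300/5772)⁴
       = 2.250×10^4 × (0.7450)⁴ = 2.250×10^4 × 0.3080 = 6930.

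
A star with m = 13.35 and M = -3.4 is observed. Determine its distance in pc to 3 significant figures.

m − M = 5 log₁₀(d/10 pc)
13.35 − (-3.4) = 16.75 = 5 log₁₀(d/10)
d = 10 × 10^(16.75/5) = 10 × 10^3.350 = 2.239×10^4 pc.

2.24×10^4 pc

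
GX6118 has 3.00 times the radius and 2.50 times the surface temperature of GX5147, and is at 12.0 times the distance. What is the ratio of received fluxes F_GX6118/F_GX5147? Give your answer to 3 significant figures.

2.44

L_GX6118/L_GX5147 = (R_GX6118/R_GX5147)²(T_GX6118/T_GX5147)⁴ = (3.00)² × (2.50)⁴ = 351.6.
F_GX6118/F_GX5147 = (L_GX6118/L_GX5147)/(d_GX6118/d_GX5147)² = 351.6 / (12.0)² = 2.441.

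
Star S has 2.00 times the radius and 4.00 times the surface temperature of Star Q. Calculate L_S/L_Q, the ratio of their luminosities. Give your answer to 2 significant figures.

1.0×10^3

From the Stefan–Boltzmann law, L ∝ R²T⁴, so
L_S/L_Q = (R_S/R_Q)² (T_S/T_Q)⁴ = (2.00)² × (4.00)⁴ = 4.000 × 256.0 = 1024.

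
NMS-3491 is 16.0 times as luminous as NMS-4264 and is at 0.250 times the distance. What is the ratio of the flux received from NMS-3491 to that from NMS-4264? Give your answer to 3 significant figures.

F = L/(4πd²), so F_NMS-3491/F_NMS-4264 = (L_NMS-3491/L_NMS-4264) / (d_NMS-3491/d_NMS-4264)²
= 16.0 / (0.250)² = 16.0 / 0.06250 = 256.0.

256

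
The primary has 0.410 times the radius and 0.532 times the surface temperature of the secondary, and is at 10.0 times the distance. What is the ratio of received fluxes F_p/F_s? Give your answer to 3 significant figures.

L_p/L_s = (R_p/R_s)²(T_p/T_s)⁴ = (0.410)² × (0.532)⁴ = 0.01347.
F_p/F_s = (L_p/L_s)/(d_p/d_s)² = 0.01347 / (10.0)² = 1.347×10^-4.

1.35×10^-4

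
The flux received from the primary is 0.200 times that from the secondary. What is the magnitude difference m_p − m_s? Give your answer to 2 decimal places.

m_p − m_s = −2.5 log₁₀(F_p/F_s) = −2.5 log₁₀(0.200) = −2.5 × (-0.699) = 1.747.

1.75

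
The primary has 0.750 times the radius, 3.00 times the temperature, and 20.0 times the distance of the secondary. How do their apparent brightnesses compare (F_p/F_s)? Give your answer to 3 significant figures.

0.114

L_p/L_s = (R_p/R_s)²(T_p/T_s)⁴ = (0.750)² × (3.00)⁴ = 45.56.
F_p/F_s = (L_p/L_s)/(d_p/d_s)² = 45.56 / (20.0)² = 0.1139.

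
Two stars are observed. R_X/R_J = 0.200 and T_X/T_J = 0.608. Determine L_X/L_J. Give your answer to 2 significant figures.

From the Stefan–Boltzmann law, L ∝ R²T⁴, so
L_X/L_J = (R_X/R_J)² (T_X/T_J)⁴ = (0.200)² × (0.608)⁴ = 0.04000 × 0.1367 = 0.005466.

0.0055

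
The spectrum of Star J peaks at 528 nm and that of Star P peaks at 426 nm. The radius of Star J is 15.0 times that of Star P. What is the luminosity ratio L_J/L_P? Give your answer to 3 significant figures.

95.3

Wien's law gives T ∝ 1/λ_max, so T_J/T_P = λ_P/λ_J = 426/528 = 0.8068.
Then L ∝ R²T⁴ gives L_J/L_P = (15.0)² × (0.8068)⁴ = 225.0 × 0.4237 = 95.34.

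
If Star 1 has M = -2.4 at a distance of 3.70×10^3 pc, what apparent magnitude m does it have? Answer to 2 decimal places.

m = M + 5 log₁₀(d/10 pc) = -2.4 + 5 log₁₀(3.70×10^3/10)
  = -2.4 + 5 × 2.568 = -2.4 + 12.84 = 10.44.

10.44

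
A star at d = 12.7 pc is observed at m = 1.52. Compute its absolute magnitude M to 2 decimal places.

1.00

M = m − 5 log₁₀(d/10 pc) = 1.52 − 5 log₁₀(12.7/10)
  = 1.52 − 5 × 0.104 = 1.52 − 0.52 = 1.00.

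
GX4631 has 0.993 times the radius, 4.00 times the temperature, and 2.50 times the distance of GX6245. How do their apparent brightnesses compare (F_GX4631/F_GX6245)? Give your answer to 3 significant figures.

L_GX4631/L_GX6245 = (R_GX4631/R_GX6245)²(T_GX4631/T_GX6245)⁴ = (0.993)² × (4.00)⁴ = 252.4.
F_GX4631/F_GX6245 = (L_GX4631/L_GX6245)/(d_GX4631/d_GX6245)² = 252.4 / (2.50)² = 40.39.

40.4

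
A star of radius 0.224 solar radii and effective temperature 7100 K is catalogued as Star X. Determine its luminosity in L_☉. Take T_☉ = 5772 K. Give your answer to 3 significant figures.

0.115 L_☉

L/L_☉ = (R/R_☉)² (T/T_☉)⁴ = (0.224)² × (7100/5772)⁴
       = 0.05018 × (1.230)⁴ = 0.05018 × 2.289 = 0.1149.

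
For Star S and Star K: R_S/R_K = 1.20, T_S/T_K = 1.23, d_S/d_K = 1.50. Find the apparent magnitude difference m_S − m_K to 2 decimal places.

L_S/L_K = (1.20)²(1.23)⁴ = 3.296.
F_S/F_K = (L_S/L_K)/(d_S/d_K)² = 3.296/2.250 = 1.465.
m_S − m_K = −2.5 log₁₀(1.465) = -0.41.

-0.41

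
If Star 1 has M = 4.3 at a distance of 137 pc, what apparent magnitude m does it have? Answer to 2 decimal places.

9.98

m = M + 5 log₁₀(d/10 pc) = 4.3 + 5 log₁₀(137/10)
  = 4.3 + 5 × 1.137 = 4.3 + 5.68 = 9.98.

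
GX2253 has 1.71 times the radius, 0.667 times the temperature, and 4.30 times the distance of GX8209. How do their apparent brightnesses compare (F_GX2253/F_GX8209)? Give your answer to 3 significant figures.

0.0313

L_GX2253/L_GX8209 = (R_GX2253/R_GX8209)²(T_GX2253/T_GX8209)⁴ = (1.71)² × (0.667)⁴ = 0.5788.
F_GX2253/F_GX8209 = (L_GX2253/L_GX8209)/(d_GX2253/d_GX8209)² = 0.5788 / (4.30)² = 0.03130.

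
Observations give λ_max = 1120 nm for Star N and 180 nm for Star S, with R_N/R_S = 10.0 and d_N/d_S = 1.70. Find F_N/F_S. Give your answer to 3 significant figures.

Wien's law: T_N/T_S = λ_S/λ_N = 180/1120 = 0.1607.
L_N/L_S = (R_N/R_S)²(T_N/T_S)⁴ = (10.0)²(0.1607)⁴ = 0.06671.
F_N/F_S = (L_N/L_S)/(d_N/d_S)² = 0.06671/(1.70)² = 0.02308.

0.0231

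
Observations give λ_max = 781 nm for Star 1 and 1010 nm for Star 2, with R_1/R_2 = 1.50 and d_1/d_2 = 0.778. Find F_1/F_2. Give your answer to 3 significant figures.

Wien's law: T_1/T_2 = λ_2/λ_1 = 1010/781 = 1.293.
L_1/L_2 = (R_1/R_2)²(T_1/T_2)⁴ = (1.50)²(1.293)⁴ = 6.293.
F_1/F_2 = (L_1/L_2)/(d_1/d_2)² = 6.293/(0.778)² = 10.40.

10.4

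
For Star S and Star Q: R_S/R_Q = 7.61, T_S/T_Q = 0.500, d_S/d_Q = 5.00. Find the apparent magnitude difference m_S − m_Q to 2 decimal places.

L_S/L_Q = (7.61)²(0.500)⁴ = 3.620.
F_S/F_Q = (L_S/L_Q)/(d_S/d_Q)² = 3.620/25.00 = 0.1448.
m_S − m_Q = −2.5 log₁₀(0.1448) = 2.10.

2.10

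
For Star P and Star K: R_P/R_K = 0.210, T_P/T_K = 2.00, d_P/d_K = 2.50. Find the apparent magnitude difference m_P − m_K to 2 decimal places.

L_P/L_K = (0.210)²(2.00)⁴ = 0.7056.
F_P/F_K = (L_P/L_K)/(d_P/d_K)² = 0.7056/6.250 = 0.1129.
m_P − m_K = −2.5 log₁₀(0.1129) = 2.37.

2.37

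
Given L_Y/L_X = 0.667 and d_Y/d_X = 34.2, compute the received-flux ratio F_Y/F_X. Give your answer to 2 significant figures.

F = L/(4πd²), so F_Y/F_X = (L_Y/L_X) / (d_Y/d_X)²
= 0.667 / (34.2)² = 0.667 / 1170 = 5.703×10^-4.

5.7×10^-4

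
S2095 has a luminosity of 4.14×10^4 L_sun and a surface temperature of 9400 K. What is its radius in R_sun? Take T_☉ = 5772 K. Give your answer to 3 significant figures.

76.7 R_sun

R/R_☉ = √(L/L_☉) / (T/T_☉)² = √(4.14×10^4) / (1.629)²
       = 203.5 / 2.652 = 76.72.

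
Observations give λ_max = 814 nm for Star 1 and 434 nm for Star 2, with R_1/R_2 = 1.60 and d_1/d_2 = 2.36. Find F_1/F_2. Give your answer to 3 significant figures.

0.0371

Wien's law: T_1/T_2 = λ_2/λ_1 = 434/814 = 0.5332.
L_1/L_2 = (R_1/R_2)²(T_1/T_2)⁴ = (1.60)²(0.5332)⁴ = 0.2069.
F_1/F_2 = (L_1/L_2)/(d_1/d_2)² = 0.2069/(2.36)² = 0.03714.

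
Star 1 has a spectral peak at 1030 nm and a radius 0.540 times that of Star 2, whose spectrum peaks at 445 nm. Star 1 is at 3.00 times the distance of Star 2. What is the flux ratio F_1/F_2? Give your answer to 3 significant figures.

0.00113

Wien's law: T_1/T_2 = λ_2/λ_1 = 445/1030 = 0.4320.
L_1/L_2 = (R_1/R_2)²(T_1/T_2)⁴ = (0.540)²(0.4320)⁴ = 0.01016.
F_1/F_2 = (L_1/L_2)/(d_1/d_2)² = 0.01016/(3.00)² = 0.001129.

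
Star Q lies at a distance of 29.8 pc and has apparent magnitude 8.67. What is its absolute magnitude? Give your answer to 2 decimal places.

M = m − 5 log₁₀(d/10 pc) = 8.67 − 5 log₁₀(29.8/10)
  = 8.67 − 5 × 0.474 = 8.67 − 2.37 = 6.30.

6.30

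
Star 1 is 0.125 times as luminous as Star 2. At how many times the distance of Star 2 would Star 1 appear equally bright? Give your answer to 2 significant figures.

Equal flux requires L_1/d_1² = L_2/d_2², so d_1/d_2 = √(L_1/L_2)
= √(0.125) = 0.3536.

0.35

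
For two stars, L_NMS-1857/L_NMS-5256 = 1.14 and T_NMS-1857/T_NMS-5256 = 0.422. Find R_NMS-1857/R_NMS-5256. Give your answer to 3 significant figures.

6.00

L ∝ R²T⁴ gives R ∝ √L / T², so
R_NMS-1857/R_NMS-5256 = √(1.14) / (0.422)² = 1.068 / 0.1781 = 5.996.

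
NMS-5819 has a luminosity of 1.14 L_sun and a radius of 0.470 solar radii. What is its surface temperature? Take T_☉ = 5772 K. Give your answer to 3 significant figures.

T/T_☉ = (L/L_☉)^(1/4) / (R/R_☉)^(1/2)
T = 5772 × (1.14)^(1/4) / √(0.470) = 5772 × 1.033 / 0.6856 = 8700 K.

8.70×10^3 K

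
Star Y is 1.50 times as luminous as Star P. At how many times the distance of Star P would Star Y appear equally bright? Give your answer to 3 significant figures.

1.22

Equal flux requires L_Y/d_Y² = L_P/d_P², so d_Y/d_P = √(L_Y/L_P)
= √(1.50) = 1.225.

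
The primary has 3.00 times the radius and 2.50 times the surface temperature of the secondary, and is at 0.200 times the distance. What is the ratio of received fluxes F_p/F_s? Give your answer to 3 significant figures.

8.79×10^3

L_p/L_s = (R_p/R_s)²(T_p/T_s)⁴ = (3.00)² × (2.50)⁴ = 351.6.
F_p/F_s = (L_p/L_s)/(d_p/d_s)² = 351.6 / (0.200)² = 8789.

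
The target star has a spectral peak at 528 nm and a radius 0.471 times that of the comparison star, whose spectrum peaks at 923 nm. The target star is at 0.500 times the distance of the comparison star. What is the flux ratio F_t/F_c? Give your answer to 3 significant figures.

Wien's law: T_t/T_c = λ_c/λ_t = 923/528 = 1.748.
L_t/L_c = (R_t/R_c)²(T_t/T_c)⁴ = (0.471)²(1.748)⁴ = 2.072.
F_t/F_c = (L_t/L_c)/(d_t/d_c)² = 2.072/(0.500)² = 8.287.

8.29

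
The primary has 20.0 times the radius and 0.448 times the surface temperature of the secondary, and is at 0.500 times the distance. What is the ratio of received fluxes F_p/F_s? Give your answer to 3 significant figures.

64.5

L_p/L_s = (R_p/R_s)²(T_p/T_s)⁴ = (20.0)² × (0.448)⁴ = 16.11.
F_p/F_s = (L_p/L_s)/(d_p/d_s)² = 16.11 / (0.500)² = 64.45.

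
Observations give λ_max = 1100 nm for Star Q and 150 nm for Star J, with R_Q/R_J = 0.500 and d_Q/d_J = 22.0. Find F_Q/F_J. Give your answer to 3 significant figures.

1.79×10^-7

Wien's law: T_Q/T_J = λ_J/λ_Q = 150/1100 = 0.1364.
L_Q/L_J = (R_Q/R_J)²(T_Q/T_J)⁴ = (0.500)²(0.1364)⁴ = 8.644×10^-5.
F_Q/F_J = (L_Q/L_J)/(d_Q/d_J)² = 8.644×10^-5/(22.0)² = 1.786×10^-7.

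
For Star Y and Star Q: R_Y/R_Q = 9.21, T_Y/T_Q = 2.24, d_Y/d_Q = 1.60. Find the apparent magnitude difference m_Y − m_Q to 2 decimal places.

L_Y/L_Q = (9.21)²(2.24)⁴ = 2136.
F_Y/F_Q = (L_Y/L_Q)/(d_Y/d_Q)² = 2136/2.560 = 834.2.
m_Y − m_Q = −2.5 log₁₀(834.2) = -7.30.

-7.30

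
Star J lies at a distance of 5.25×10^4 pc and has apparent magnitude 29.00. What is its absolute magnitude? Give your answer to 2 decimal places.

10.40

M = m − 5 log₁₀(d/10 pc) = 29.00 − 5 log₁₀(5.25×10^4/10)
  = 29.00 − 5 × 3.720 = 29.00 − 18.60 = 10.40.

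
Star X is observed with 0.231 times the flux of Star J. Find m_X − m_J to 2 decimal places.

1.59

m_X − m_J = −2.5 log₁₀(F_X/F_J) = −2.5 log₁₀(0.231) = −2.5 × (-0.636) = 1.591.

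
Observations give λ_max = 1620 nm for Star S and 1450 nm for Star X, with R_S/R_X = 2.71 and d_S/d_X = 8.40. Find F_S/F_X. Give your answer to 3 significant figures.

Wien's law: T_S/T_X = λ_X/λ_S = 1450/1620 = 0.8951.
L_S/L_X = (R_S/R_X)²(T_S/T_X)⁴ = (2.71)²(0.8951)⁴ = 4.714.
F_S/F_X = (L_S/L_X)/(d_S/d_X)² = 4.714/(8.40)² = 0.06680.

0.0668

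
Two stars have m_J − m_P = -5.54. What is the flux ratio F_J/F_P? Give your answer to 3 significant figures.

F_J/F_P = 10^(−(m_J − m_P)/2.5) = 10^(5.54/2.5) = 10^2.216 = 164.4.

164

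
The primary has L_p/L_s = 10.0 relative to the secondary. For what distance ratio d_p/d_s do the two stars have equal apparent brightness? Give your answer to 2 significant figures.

Equal flux requires L_p/d_p² = L_s/d_s², so d_p/d_s = √(L_p/L_s)
= √(10.0) = 3.162.

3.2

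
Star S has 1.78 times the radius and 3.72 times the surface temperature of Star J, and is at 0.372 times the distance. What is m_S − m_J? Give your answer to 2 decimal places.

L_S/L_J = (1.78)²(3.72)⁴ = 606.8.
F_S/F_J = (L_S/L_J)/(d_S/d_J)² = 606.8/0.1384 = 4385.
m_S − m_J = −2.5 log₁₀(4385) = -9.10.

-9.10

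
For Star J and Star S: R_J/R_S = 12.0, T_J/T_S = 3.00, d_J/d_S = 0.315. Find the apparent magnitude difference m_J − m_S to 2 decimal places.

-12.68

L_J/L_S = (12.0)²(3.00)⁴ = 1.166×10^4.
F_J/F_S = (L_J/L_S)/(d_J/d_S)² = 1.166×10^4/0.09923 = 1.176×10^5.
m_J − m_S = −2.5 log₁₀(1.176×10^5) = -12.68.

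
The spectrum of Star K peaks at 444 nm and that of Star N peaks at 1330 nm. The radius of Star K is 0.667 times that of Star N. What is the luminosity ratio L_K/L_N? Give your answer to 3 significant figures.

35.8

Wien's law gives T ∝ 1/λ_max, so T_K/T_N = λ_N/λ_K = 1330/444 = 2.995.
Then L ∝ R²T⁴ gives L_K/L_N = (0.667)² × (2.995)⁴ = 0.4449 × 80.51 = 35.82.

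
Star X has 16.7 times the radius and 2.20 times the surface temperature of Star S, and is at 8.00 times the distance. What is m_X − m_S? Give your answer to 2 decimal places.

L_X/L_S = (16.7)²(2.20)⁴ = 6533.
F_X/F_S = (L_X/L_S)/(d_X/d_S)² = 6533/64.00 = 102.1.
m_X − m_S = −2.5 log₁₀(102.1) = -5.02.

-5.02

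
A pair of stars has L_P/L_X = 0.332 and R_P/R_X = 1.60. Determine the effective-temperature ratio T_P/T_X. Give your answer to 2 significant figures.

L ∝ R²T⁴ gives T ∝ (L/R²)^(1/4), so
T_P/T_X = (0.332 / 1.60²)^(1/4) = (0.1297)^(1/4) = 0.6001.

0.60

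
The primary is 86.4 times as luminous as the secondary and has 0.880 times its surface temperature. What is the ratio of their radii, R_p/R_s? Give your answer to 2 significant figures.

L ∝ R²T⁴ gives R ∝ √L / T², so
R_p/R_s = √(86.4) / (0.880)² = 9.295 / 0.7744 = 12.00.

12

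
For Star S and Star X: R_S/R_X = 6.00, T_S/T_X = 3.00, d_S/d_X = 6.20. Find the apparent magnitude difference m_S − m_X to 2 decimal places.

-4.70

L_S/L_X = (6.00)²(3.00)⁴ = 2916.
F_S/F_X = (L_S/L_X)/(d_S/d_X)² = 2916/38.44 = 75.86.
m_S − m_X = −2.5 log₁₀(75.86) = -4.70.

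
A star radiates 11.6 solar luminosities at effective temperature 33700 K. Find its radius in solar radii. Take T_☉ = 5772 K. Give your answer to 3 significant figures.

R/R_☉ = √(L/L_☉) / (T/T_☉)² = √(11.6) / (5.839)²
       = 3.406 / 34.09 = 0.09991.

0.0999 solar radii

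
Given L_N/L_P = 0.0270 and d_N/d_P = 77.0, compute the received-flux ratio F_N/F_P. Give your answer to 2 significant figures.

F = L/(4πd²), so F_N/F_P = (L_N/L_P) / (d_N/d_P)²
= 0.0270 / (77.0)² = 0.0270 / 5929 = 4.554×10^-6.

4.6×10^-6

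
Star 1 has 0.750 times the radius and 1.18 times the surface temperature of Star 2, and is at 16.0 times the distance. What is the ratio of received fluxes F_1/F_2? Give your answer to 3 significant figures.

L_1/L_2 = (R_1/R_2)²(T_1/T_2)⁴ = (0.750)² × (1.18)⁴ = 1.091.
F_1/F_2 = (L_1/L_2)/(d_1/d_2)² = 1.091 / (16.0)² = 0.004260.

0.00426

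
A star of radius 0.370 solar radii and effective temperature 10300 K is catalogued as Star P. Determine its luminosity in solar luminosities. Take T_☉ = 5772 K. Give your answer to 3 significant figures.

L/L_☉ = (R/R_☉)² (T/T_☉)⁴ = (0.370)² × (10300/5772)⁴
       = 0.1369 × (1.784)⁴ = 0.1369 × 10.14 = 1.388.

1.39 solar luminosities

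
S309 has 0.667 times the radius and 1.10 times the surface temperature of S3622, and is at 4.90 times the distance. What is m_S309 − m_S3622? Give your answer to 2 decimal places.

3.92

L_S309/L_S3622 = (0.667)²(1.10)⁴ = 0.6514.
F_S309/F_S3622 = (L_S309/L_S3622)/(d_S309/d_S3622)² = 0.6514/24.01 = 0.02713.
m_S309 − m_S3622 = −2.5 log₁₀(0.02713) = 3.92.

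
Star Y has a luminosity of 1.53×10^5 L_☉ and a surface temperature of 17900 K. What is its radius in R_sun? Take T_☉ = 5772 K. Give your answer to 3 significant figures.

R/R_☉ = √(L/L_☉) / (T/T_☉)² = √(1.53×10^5) / (3.101)²
       = 391.2 / 9.617 = 40.67.

40.7 R_sun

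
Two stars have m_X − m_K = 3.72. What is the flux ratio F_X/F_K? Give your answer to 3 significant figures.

F_X/F_K = 10^(−(m_X − m_K)/2.5) = 10^(-3.72/2.5) = 10^-1.488 = 0.03251.

0.0325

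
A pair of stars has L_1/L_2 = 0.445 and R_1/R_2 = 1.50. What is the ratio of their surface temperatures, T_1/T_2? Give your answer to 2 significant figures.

0.67

L ∝ R²T⁴ gives T ∝ (L/R²)^(1/4), so
T_1/T_2 = (0.445 / 1.50²)^(1/4) = (0.1978)^(1/4) = 0.6669.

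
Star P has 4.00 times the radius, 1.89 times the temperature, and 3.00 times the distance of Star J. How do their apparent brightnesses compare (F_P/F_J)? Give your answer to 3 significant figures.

L_P/L_J = (R_P/R_J)²(T_P/T_J)⁴ = (4.00)² × (1.89)⁴ = 204.2.
F_P/F_J = (L_P/L_J)/(d_P/d_J)² = 204.2 / (3.00)² = 22.68.

22.7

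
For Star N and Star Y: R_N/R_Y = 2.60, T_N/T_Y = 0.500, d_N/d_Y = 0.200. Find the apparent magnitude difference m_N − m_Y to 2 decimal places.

L_N/L_Y = (2.60)²(0.500)⁴ = 0.4225.
F_N/F_Y = (L_N/L_Y)/(d_N/d_Y)² = 0.4225/0.04000 = 10.56.
m_N − m_Y = −2.5 log₁₀(10.56) = -2.56.

-2.56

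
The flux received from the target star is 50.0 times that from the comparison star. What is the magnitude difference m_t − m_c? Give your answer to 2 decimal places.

-4.25

m_t − m_c = −2.5 log₁₀(F_t/F_c) = −2.5 log₁₀(50.0) = −2.5 × (1.699) = -4.247.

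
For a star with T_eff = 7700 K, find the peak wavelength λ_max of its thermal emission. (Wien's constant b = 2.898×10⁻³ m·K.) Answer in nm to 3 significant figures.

λ_max = b/T = 2.898×10⁻³ / 7700 = 3.76×10^-7 m = 376.4 nm.

376 nm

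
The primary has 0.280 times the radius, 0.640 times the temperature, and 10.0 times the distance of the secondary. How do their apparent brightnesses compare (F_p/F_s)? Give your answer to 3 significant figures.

L_p/L_s = (R_p/R_s)²(T_p/T_s)⁴ = (0.280)² × (0.640)⁴ = 0.01315.
F_p/F_s = (L_p/L_s)/(d_p/d_s)² = 0.01315 / (10.0)² = 1.315×10^-4.

1.32×10^-4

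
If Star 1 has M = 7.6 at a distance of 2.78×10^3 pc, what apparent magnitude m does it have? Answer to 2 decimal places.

19.82

m = M + 5 log₁₀(d/10 pc) = 7.6 + 5 log₁₀(2.78×10^3/10)
  = 7.6 + 5 × 2.444 = 7.6 + 12.22 = 19.82.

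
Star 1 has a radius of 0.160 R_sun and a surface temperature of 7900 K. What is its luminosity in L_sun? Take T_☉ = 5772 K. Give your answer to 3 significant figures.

L/L_☉ = (R/R_☉)² (T/T_☉)⁴ = (0.160)² × (7900/5772)⁴
       = 0.02560 × (1.369)⁴ = 0.02560 × 3.509 = 0.08983.

0.0898 L_sun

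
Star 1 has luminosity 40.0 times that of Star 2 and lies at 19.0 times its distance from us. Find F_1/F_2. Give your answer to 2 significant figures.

F = L/(4πd²), so F_1/F_2 = (L_1/L_2) / (d_1/d_2)²
= 40.0 / (19.0)² = 40.0 / 361.0 = 0.1108.

0.11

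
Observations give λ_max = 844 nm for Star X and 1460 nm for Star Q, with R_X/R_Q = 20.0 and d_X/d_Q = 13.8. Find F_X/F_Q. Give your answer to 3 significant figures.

Wien's law: T_X/T_Q = λ_Q/λ_X = 1460/844 = 1.730.
L_X/L_Q = (R_X/R_Q)²(T_X/T_Q)⁴ = (20.0)²(1.730)⁴ = 3582.
F_X/F_Q = (L_X/L_Q)/(d_X/d_Q)² = 3582/(13.8)² = 18.81.

18.8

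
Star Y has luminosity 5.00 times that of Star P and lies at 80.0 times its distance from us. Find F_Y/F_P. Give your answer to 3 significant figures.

7.81×10^-4

F = L/(4πd²), so F_Y/F_P = (L_Y/L_P) / (d_Y/d_P)²
= 5.00 / (80.0)² = 5.00 / 6400 = 7.813×10^-4.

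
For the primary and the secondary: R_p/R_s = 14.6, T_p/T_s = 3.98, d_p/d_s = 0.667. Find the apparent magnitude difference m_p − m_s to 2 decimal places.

-12.70

L_p/L_s = (14.6)²(3.98)⁴ = 5.349×10^4.
F_p/F_s = (L_p/L_s)/(d_p/d_s)² = 5.349×10^4/0.4449 = 1.202×10^5.
m_p − m_s = −2.5 log₁₀(1.202×10^5) = -12.70.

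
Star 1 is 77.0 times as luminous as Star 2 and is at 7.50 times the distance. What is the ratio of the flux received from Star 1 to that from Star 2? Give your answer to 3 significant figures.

1.37

F = L/(4πd²), so F_1/F_2 = (L_1/L_2) / (d_1/d_2)²
= 77.0 / (7.50)² = 77.0 / 56.25 = 1.369.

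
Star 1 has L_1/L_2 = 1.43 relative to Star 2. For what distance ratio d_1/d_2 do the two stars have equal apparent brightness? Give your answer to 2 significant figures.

1.2

Equal flux requires L_1/d_1² = L_2/d_2², so d_1/d_2 = √(L_1/L_2)
= √(1.43) = 1.196.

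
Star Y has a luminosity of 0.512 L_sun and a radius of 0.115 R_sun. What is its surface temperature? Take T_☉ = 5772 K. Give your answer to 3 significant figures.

T/T_☉ = (L/L_☉)^(1/4) / (R/R_☉)^(1/2)
T = 5772 × (0.512)^(1/4) / √(0.115) = 5772 × 0.8459 / 0.3391 = 1.440×10^4 K.

1.44×10^4 K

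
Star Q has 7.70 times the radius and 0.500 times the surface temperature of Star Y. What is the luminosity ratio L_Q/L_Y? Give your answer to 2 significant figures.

From the Stefan–Boltzmann law, L ∝ R²T⁴, so
L_Q/L_Y = (R_Q/R_Y)² (T_Q/T_Y)⁴ = (7.70)² × (0.500)⁴ = 59.29 × 0.06250 = 3.706.

3.7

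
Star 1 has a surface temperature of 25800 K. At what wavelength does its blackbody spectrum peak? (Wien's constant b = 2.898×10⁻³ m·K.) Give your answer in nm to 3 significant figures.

λ_max = b/T = 2.898×10⁻³ / 25800 = 1.12×10^-7 m = 112.3 nm.

112 nm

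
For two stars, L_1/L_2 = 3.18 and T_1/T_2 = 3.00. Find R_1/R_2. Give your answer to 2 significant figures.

L ∝ R²T⁴ gives R ∝ √L / T², so
R_1/R_2 = √(3.18) / (3.00)² = 1.783 / 9.000 = 0.1981.

0.20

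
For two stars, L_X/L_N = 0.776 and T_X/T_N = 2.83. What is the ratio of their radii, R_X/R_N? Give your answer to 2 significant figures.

0.11

L ∝ R²T⁴ gives R ∝ √L / T², so
R_X/R_N = √(0.776) / (2.83)² = 0.8809 / 8.009 = 0.1100.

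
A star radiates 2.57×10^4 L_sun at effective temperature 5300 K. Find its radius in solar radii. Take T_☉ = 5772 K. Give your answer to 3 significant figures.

R/R_☉ = √(L/L_☉) / (T/T_☉)² = √(2.57×10^4) / (0.9182)²
       = 160.3 / 0.8431 = 190.1.

190 solar radii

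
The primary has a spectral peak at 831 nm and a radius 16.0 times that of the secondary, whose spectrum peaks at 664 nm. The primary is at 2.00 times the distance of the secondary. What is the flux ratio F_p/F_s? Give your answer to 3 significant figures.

Wien's law: T_p/T_s = λ_s/λ_p = 664/831 = 0.7990.
L_p/L_s = (R_p/R_s)²(T_p/T_s)⁴ = (16.0)²(0.7990)⁴ = 104.4.
F_p/F_s = (L_p/L_s)/(d_p/d_s)² = 104.4/(2.00)² = 26.09.

26.1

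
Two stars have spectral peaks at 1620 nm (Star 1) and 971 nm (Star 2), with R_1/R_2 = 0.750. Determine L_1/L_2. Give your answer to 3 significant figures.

0.0726

Wien's law gives T ∝ 1/λ_max, so T_1/T_2 = λ_2/λ_1 = 971/1620 = 0.5994.
Then L ∝ R²T⁴ gives L_1/L_2 = (0.750)² × (0.5994)⁴ = 0.5625 × 0.1291 = 0.07260.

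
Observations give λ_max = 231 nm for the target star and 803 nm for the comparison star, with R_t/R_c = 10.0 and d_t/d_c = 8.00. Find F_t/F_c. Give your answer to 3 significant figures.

Wien's law: T_t/T_c = λ_c/λ_t = 803/231 = 3.476.
L_t/L_c = (R_t/R_c)²(T_t/T_c)⁴ = (10.0)²(3.476)⁴ = 1.460×10^4.
F_t/F_c = (L_t/L_c)/(d_t/d_c)² = 1.460×10^4/(8.00)² = 228.2.

228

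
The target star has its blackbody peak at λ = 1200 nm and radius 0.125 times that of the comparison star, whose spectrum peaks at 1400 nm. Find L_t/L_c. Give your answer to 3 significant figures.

0.0289

Wien's law gives T ∝ 1/λ_max, so T_t/T_c = λ_c/λ_t = 1400/1200 = 1.167.
Then L ∝ R²T⁴ gives L_t/L_c = (0.125)² × (1.167)⁴ = 0.01562 × 1.853 = 0.02895.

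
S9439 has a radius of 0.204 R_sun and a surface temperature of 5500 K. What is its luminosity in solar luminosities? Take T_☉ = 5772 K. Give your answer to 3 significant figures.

0.0343 solar luminosities

L/L_☉ = (R/R_☉)² (T/T_☉)⁴ = (0.204)² × (5500/5772)⁴
       = 0.04162 × (0.9529)⁴ = 0.04162 × 0.8244 = 0.03431.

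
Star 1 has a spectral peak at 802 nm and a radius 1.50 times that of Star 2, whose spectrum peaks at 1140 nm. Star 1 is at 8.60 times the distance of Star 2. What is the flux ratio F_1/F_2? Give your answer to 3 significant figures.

Wien's law: T_1/T_2 = λ_2/λ_1 = 1140/802 = 1.421.
L_1/L_2 = (R_1/R_2)²(T_1/T_2)⁴ = (1.50)²(1.421)⁴ = 9.186.
F_1/F_2 = (L_1/L_2)/(d_1/d_2)² = 9.186/(8.60)² = 0.1242.

0.124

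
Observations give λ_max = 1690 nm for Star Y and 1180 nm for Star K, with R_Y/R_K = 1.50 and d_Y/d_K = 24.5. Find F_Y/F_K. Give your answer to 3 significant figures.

8.91×10^-4

Wien's law: T_Y/T_K = λ_K/λ_Y = 1180/1690 = 0.6982.
L_Y/L_K = (R_Y/R_K)²(T_Y/T_K)⁴ = (1.50)²(0.6982)⁴ = 0.5348.
F_Y/F_K = (L_Y/L_K)/(d_Y/d_K)² = 0.5348/(24.5)² = 8.909×10^-4.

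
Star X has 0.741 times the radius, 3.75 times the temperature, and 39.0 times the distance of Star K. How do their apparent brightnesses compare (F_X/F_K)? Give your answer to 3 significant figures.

L_X/L_K = (R_X/R_K)²(T_X/T_K)⁴ = (0.741)² × (3.75)⁴ = 108.6.
F_X/F_K = (L_X/L_K)/(d_X/d_K)² = 108.6 / (39.0)² = 0.07139.

0.0714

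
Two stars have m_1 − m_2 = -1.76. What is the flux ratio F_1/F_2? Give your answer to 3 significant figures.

F_1/F_2 = 10^(−(m_1 − m_2)/2.5) = 10^(1.76/2.5) = 10^0.704 = 5.058.

5.06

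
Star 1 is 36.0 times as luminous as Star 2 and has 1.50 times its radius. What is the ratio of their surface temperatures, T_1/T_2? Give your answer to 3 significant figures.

2.00

L ∝ R²T⁴ gives T ∝ (L/R²)^(1/4), so
T_1/T_2 = (36.0 / 1.50²)^(1/4) = (16.00)^(1/4) = 2.000.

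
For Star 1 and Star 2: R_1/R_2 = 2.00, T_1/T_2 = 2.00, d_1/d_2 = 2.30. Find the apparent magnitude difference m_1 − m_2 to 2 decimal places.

-2.71

L_1/L_2 = (2.00)²(2.00)⁴ = 64.00.
F_1/F_2 = (L_1/L_2)/(d_1/d_2)² = 64.00/5.290 = 12.10.
m_1 − m_2 = −2.5 log₁₀(12.10) = -2.71.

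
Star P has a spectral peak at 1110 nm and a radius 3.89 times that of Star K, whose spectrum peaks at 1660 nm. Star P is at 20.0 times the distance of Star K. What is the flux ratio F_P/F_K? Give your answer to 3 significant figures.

Wien's law: T_P/T_K = λ_K/λ_P = 1660/1110 = 1.495.
L_P/L_K = (R_P/R_K)²(T_P/T_K)⁴ = (3.89)²(1.495)⁴ = 75.69.
F_P/F_K = (L_P/L_K)/(d_P/d_K)² = 75.69/(20.0)² = 0.1892.

0.189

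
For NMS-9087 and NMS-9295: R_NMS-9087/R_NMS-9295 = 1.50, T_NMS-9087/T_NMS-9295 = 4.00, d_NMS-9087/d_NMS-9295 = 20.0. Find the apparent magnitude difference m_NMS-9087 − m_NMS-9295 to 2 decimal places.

L_NMS-9087/L_NMS-9295 = (1.50)²(4.00)⁴ = 576.0.
F_NMS-9087/F_NMS-9295 = (L_NMS-9087/L_NMS-9295)/(d_NMS-9087/d_NMS-9295)² = 576.0/400.0 = 1.440.
m_NMS-9087 − m_NMS-9295 = −2.5 log₁₀(1.440) = -0.40.

-0.40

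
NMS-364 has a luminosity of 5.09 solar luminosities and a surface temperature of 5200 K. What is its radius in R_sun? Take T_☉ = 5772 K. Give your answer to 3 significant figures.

2.78 R_sun

R/R_☉ = √(L/L_☉) / (T/T_☉)² = √(5.09) / (0.9009)²
       = 2.256 / 0.8116 = 2.780.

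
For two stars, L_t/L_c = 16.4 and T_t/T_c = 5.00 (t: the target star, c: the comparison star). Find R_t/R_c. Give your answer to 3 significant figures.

0.162

L ∝ R²T⁴ gives R ∝ √L / T², so
R_t/R_c = √(16.4) / (5.00)² = 4.050 / 25.00 = 0.1620.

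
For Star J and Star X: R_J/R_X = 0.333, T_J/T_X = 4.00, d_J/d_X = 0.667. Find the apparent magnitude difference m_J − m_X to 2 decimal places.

L_J/L_X = (0.333)²(4.00)⁴ = 28.39.
F_J/F_X = (L_J/L_X)/(d_J/d_X)² = 28.39/0.4449 = 63.81.
m_J − m_X = −2.5 log₁₀(63.81) = -4.51.

-4.51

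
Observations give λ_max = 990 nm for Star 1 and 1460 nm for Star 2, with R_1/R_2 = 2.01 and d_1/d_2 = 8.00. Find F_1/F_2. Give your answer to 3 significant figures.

0.299

Wien's law: T_1/T_2 = λ_2/λ_1 = 1460/990 = 1.475.
L_1/L_2 = (R_1/R_2)²(T_1/T_2)⁴ = (2.01)²(1.475)⁴ = 19.11.
F_1/F_2 = (L_1/L_2)/(d_1/d_2)² = 19.11/(8.00)² = 0.2986.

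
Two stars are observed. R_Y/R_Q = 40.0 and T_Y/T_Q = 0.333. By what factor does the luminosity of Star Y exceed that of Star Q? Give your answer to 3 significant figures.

19.7

From the Stefan–Boltzmann law, L ∝ R²T⁴, so
L_Y/L_Q = (R_Y/R_Q)² (T_Y/T_Q)⁴ = (40.0)² × (0.333)⁴ = 1600 × 0.01230 = 19.67.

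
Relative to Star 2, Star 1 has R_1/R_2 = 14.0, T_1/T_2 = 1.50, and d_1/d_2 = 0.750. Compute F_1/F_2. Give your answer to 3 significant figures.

L_1/L_2 = (R_1/R_2)²(T_1/T_2)⁴ = (14.0)² × (1.50)⁴ = 992.2.
F_1/F_2 = (L_1/L_2)/(d_1/d_2)² = 992.2 / (0.750)² = 1764.

1.76×10^3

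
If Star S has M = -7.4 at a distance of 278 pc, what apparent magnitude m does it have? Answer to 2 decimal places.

m = M + 5 log₁₀(d/10 pc) = -7.4 + 5 log₁₀(278/10)
  = -7.4 + 5 × 1.444 = -7.4 + 7.22 = -0.18.

-0.18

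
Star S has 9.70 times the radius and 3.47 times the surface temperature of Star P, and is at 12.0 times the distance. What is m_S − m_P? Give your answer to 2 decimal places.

L_S/L_P = (9.70)²(3.47)⁴ = 1.364×10^4.
F_S/F_P = (L_S/L_P)/(d_S/d_P)² = 1.364×10^4/144.0 = 94.73.
m_S − m_P = −2.5 log₁₀(94.73) = -4.94.

-4.94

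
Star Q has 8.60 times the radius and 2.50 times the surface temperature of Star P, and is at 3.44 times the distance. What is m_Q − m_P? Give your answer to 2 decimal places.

-5.97

L_Q/L_P = (8.60)²(2.50)⁴ = 2889.
F_Q/F_P = (L_Q/L_P)/(d_Q/d_P)² = 2889/11.83 = 244.1.
m_Q − m_P = −2.5 log₁₀(244.1) = -5.97.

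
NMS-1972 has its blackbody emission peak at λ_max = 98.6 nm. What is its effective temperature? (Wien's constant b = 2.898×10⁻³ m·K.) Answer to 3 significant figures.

2.94×10^4 K

T = b/λ_max = 2.898×10⁻³ / (98.6×10⁻⁹) = 2.939×10^4 K.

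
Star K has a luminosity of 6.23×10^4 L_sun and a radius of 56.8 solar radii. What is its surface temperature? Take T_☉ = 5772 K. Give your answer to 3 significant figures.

T/T_☉ = (L/L_☉)^(1/4) / (R/R_☉)^(1/2)
T = 5772 × (6.23×10^4)^(1/4) / √(56.8) = 5772 × 15.80 / 7.537 = 1.210×10^4 K.

1.21×10^4 K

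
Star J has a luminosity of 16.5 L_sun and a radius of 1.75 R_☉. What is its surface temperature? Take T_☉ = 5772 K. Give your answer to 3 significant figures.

8.79×10^3 K

T/T_☉ = (L/L_☉)^(1/4) / (R/R_☉)^(1/2)
T = 5772 × (16.5)^(1/4) / √(1.75) = 5772 × 2.015 / 1.323 = 8794 K.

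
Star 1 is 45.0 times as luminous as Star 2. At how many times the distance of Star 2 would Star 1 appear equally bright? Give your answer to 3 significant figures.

6.71

Equal flux requires L_1/d_1² = L_2/d_2², so d_1/d_2 = √(L_1/L_2)
= √(45.0) = 6.708.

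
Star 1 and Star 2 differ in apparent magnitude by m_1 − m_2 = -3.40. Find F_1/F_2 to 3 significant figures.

F_1/F_2 = 10^(−(m_1 − m_2)/2.5) = 10^(3.40/2.5) = 10^1.360 = 22.91.

22.9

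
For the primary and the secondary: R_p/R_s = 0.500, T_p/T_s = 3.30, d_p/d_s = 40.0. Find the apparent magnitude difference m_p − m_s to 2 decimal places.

4.33

L_p/L_s = (0.500)²(3.30)⁴ = 29.65.
F_p/F_s = (L_p/L_s)/(d_p/d_s)² = 29.65/1600 = 0.01853.
m_p − m_s = −2.5 log₁₀(0.01853) = 4.33.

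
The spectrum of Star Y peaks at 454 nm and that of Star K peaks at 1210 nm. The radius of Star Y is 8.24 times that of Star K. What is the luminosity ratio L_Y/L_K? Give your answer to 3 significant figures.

Wien's law gives T ∝ 1/λ_max, so T_Y/T_K = λ_K/λ_Y = 1210/454 = 2.665.
Then L ∝ R²T⁴ gives L_Y/L_K = (8.24)² × (2.665)⁴ = 67.90 × 50.46 = 3426.

3.43×10^3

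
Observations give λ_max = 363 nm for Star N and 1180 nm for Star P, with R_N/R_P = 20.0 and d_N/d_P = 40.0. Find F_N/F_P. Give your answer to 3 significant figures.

27.9

Wien's law: T_N/T_P = λ_P/λ_N = 1180/363 = 3.251.
L_N/L_P = (R_N/R_P)²(T_N/T_P)⁴ = (20.0)²(3.251)⁴ = 4.466×10^4.
F_N/F_P = (L_N/L_P)/(d_N/d_P)² = 4.466×10^4/(40.0)² = 27.92.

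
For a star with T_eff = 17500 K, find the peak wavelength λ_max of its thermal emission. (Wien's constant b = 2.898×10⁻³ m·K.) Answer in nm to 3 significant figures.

166 nm

λ_max = b/T = 2.898×10⁻³ / 17500 = 1.66×10^-7 m = 165.6 nm.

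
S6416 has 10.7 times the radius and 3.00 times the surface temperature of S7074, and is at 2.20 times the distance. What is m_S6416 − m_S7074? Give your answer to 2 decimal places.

-8.21

L_S6416/L_S7074 = (10.7)²(3.00)⁴ = 9274.
F_S6416/F_S7074 = (L_S6416/L_S7074)/(d_S6416/d_S7074)² = 9274/4.840 = 1916.
m_S6416 − m_S7074 = −2.5 log₁₀(1916) = -8.21.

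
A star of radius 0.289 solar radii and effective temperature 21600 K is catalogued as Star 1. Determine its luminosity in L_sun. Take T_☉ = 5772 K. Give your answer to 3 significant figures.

L/L_☉ = (R/R_☉)² (T/T_☉)⁴ = (0.289)² × (21600/5772)⁴
       = 0.08352 × (3.742)⁴ = 0.08352 × 196.1 = 16.38.

16.4 L_sun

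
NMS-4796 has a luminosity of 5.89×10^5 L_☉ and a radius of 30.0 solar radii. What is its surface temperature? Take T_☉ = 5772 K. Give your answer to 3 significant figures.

T/T_☉ = (L/L_☉)^(1/4) / (R/R_☉)^(1/2)
T = 5772 × (5.89×10^5)^(1/4) / √(30.0) = 5772 × 27.70 / 5.477 = 2.919×10^4 K.

2.92×10^4 K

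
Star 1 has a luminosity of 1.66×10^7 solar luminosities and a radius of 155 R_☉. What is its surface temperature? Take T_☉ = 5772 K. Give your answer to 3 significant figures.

T/T_☉ = (L/L_☉)^(1/4) / (R/R_☉)^(1/2)
T = 5772 × (1.66×10^7)^(1/4) / √(155) = 5772 × 63.83 / 12.45 = 2.959×10^4 K.

2.96×10^4 K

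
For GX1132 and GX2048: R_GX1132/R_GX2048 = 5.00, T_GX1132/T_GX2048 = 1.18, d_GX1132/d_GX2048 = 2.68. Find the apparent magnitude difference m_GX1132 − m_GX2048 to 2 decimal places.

L_GX1132/L_GX2048 = (5.00)²(1.18)⁴ = 48.47.
F_GX1132/F_GX2048 = (L_GX1132/L_GX2048)/(d_GX1132/d_GX2048)² = 48.47/7.182 = 6.748.
m_GX1132 − m_GX2048 = −2.5 log₁₀(6.748) = -2.07.

-2.07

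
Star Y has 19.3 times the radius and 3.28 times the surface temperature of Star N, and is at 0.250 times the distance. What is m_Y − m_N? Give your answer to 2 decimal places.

-14.60

L_Y/L_N = (19.3)²(3.28)⁴ = 4.311×10^4.
F_Y/F_N = (L_Y/L_N)/(d_Y/d_N)² = 4.311×10^4/0.06250 = 6.898×10^5.
m_Y − m_N = −2.5 log₁₀(6.898×10^5) = -14.60.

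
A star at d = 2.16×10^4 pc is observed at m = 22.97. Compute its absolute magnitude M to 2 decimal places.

M = m − 5 log₁₀(d/10 pc) = 22.97 − 5 log₁₀(2.16×10^4/10)
  = 22.97 − 5 × 3.334 = 22.97 − 16.67 = 6.30.

6.30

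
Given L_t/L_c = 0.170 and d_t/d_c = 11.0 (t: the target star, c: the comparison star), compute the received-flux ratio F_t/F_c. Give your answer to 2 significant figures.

0.0014

F = L/(4πd²), so F_t/F_c = (L_t/L_c) / (d_t/d_c)²
= 0.170 / (11.0)² = 0.170 / 121.0 = 0.001405.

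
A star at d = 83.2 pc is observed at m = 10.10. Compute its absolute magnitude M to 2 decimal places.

M = m − 5 log₁₀(d/10 pc) = 10.10 − 5 log₁₀(83.2/10)
  = 10.10 − 5 × 0.920 = 10.10 − 4.60 = 5.50.

5.50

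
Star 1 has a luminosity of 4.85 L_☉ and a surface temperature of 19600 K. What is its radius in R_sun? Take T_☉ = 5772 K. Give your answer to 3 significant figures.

0.191 R_sun

R/R_☉ = √(L/L_☉) / (T/T_☉)² = √(4.85) / (3.396)²
       = 2.202 / 11.53 = 0.1910.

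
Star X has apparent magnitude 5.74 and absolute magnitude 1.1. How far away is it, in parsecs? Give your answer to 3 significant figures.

84.7 pc

m − M = 5 log₁₀(d/10 pc)
5.74 − (1.1) = 4.64 = 5 log₁₀(d/10)
d = 10 × 10^(4.64/5) = 10 × 10^0.928 = 84.72 pc.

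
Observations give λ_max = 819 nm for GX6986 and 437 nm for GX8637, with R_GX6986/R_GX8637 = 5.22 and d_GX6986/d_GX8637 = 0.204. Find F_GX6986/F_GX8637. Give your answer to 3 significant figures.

Wien's law: T_GX6986/T_GX8637 = λ_GX8637/λ_GX6986 = 437/819 = 0.5336.
L_GX6986/L_GX8637 = (R_GX6986/R_GX8637)²(T_GX6986/T_GX8637)⁴ = (5.22)²(0.5336)⁴ = 2.209.
F_GX6986/F_GX8637 = (L_GX6986/L_GX8637)/(d_GX6986/d_GX8637)² = 2.209/(0.204)² = 53.07.

53.1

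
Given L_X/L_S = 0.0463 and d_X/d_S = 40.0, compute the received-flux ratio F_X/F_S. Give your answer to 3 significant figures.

2.89×10^-5

F = L/(4πd²), so F_X/F_S = (L_X/L_S) / (d_X/d_S)²
= 0.0463 / (40.0)² = 0.0463 / 1600 = 2.894×10^-5.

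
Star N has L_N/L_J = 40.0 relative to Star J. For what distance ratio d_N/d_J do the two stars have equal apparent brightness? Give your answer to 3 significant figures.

Equal flux requires L_N/d_N² = L_J/d_J², so d_N/d_J = √(L_N/L_J)
= √(40.0) = 6.325.

6.32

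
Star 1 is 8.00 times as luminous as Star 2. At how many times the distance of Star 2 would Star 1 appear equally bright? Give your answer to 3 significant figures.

2.83

Equal flux requires L_1/d_1² = L_2/d_2², so d_1/d_2 = √(L_1/L_2)
= √(8.00) = 2.828.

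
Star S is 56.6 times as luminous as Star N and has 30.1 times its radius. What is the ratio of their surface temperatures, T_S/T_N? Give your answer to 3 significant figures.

0.500

L ∝ R²T⁴ gives T ∝ (L/R²)^(1/4), so
T_S/T_N = (56.6 / 30.1²)^(1/4) = (0.06247)^(1/4) = 0.4999.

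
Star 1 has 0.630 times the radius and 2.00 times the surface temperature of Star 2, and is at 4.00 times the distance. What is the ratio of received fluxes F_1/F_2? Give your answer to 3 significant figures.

L_1/L_2 = (R_1/R_2)²(T_1/T_2)⁴ = (0.630)² × (2.00)⁴ = 6.350.
F_1/F_2 = (L_1/L_2)/(d_1/d_2)² = 6.350 / (4.00)² = 0.3969.

0.397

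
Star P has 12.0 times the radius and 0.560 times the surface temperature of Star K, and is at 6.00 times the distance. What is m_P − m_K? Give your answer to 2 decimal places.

1.01

L_P/L_K = (12.0)²(0.560)⁴ = 14.16.
F_P/F_K = (L_P/L_K)/(d_P/d_K)² = 14.16/36.00 = 0.3934.
m_P − m_K = −2.5 log₁₀(0.3934) = 1.01.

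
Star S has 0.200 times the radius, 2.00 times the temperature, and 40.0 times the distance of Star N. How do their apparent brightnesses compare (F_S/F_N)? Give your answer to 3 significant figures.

4.00×10^-4

L_S/L_N = (R_S/R_N)²(T_S/T_N)⁴ = (0.200)² × (2.00)⁴ = 0.6400.
F_S/F_N = (L_S/L_N)/(d_S/d_N)² = 0.6400 / (40.0)² = 4.000×10^-4.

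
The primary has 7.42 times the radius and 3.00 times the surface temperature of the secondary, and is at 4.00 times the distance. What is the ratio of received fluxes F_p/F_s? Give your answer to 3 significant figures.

L_p/L_s = (R_p/R_s)²(T_p/T_s)⁴ = (7.42)² × (3.00)⁴ = 4460.
F_p/F_s = (L_p/L_s)/(d_p/d_s)² = 4460 / (4.00)² = 278.7.

279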